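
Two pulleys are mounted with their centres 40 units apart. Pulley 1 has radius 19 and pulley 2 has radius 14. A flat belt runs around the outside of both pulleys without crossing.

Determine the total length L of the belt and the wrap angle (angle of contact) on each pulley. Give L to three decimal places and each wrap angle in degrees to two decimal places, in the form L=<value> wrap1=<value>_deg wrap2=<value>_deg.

open belt: β = asin((r2−r1)/C) = asin(-5/40) = -7.1808°
wrap1 = π − 2β = 194.3615°
wrap2 = π + 2β = 165.6385°
tangent length = C·cosβ = 39.6863
L = r1·wrap1 + r2·wrap2 + 2·C·cosβ = 19·3.3922 + 14·2.8909 + 2·39.6863 = 184.2984

L=184.298 wrap1=194.36_deg wrap2=165.64_deg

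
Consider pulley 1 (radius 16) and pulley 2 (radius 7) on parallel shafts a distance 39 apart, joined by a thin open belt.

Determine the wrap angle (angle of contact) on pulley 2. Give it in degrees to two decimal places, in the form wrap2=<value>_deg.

wrap2=153.32_deg

open belt: β = asin((r2−r1)/C) = asin(-9/39) = -13.3424°
wrap1 = π − 2β = 206.6847°
wrap2 = π + 2β = 153.3153°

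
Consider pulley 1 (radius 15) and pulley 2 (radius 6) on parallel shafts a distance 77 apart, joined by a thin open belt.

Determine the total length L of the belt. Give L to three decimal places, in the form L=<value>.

L=221.027

open belt: β = asin((r2−r1)/C) = asin(-9/77) = -6.7123°
wrap1 = π − 2β = 193.4245°
wrap2 = π + 2β = 166.5755°
tangent length = C·cosβ = 76.4722
L = r1·wrap1 + r2·wrap2 + 2·C·cosβ = 15·3.3759 + 6·2.9073 + 2·76.4722 = 221.0266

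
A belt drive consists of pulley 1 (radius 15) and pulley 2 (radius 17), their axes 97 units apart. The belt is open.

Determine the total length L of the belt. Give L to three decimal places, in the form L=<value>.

open belt: β = asin((r2−r1)/C) = asin(2/97) = 1.1814°
wrap1 = π − 2β = 177.6371°
wrap2 = π + 2β = 182.3629°
tangent length = C·cosβ = 96.9794
L = r1·wrap1 + r2·wrap2 + 2·C·cosβ = 15·3.1004 + 17·3.1828 + 2·96.9794 = 294.5722

L=294.572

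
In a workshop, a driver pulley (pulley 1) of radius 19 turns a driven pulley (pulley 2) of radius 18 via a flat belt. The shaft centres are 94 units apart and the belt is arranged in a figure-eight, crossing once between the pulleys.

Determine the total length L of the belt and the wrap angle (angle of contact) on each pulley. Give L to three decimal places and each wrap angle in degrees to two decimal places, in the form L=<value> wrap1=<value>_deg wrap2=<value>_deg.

L=319.000 wrap1=226.36_deg wrap2=226.36_deg

crossed belt: β = asin((r1+r2)/C) = asin(37/94) = 23.1797°
wrap1 = wrap2 = π + 2β = 226.3595°
tangent length = C·cosβ = 86.4118
L = (r1+r2)·wrap + 2·C·cosβ = 37·3.9507 + 2·86.4118 = 319.0002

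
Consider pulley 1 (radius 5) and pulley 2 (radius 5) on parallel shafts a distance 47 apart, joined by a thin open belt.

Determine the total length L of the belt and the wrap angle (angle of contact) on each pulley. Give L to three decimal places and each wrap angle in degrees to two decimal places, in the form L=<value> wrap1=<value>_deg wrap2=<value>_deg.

L=125.416 wrap1=180.00_deg wrap2=180.00_deg

open belt: β = asin((r2−r1)/C) = asin(0/47) = 0.0000°
wrap1 = π − 2β = 180.0000°
wrap2 = π + 2β = 180.0000°
tangent length = C·cosβ = 47.0000
L = r1·wrap1 + r2·wrap2 + 2·C·cosβ = 5·3.1416 + 5·3.1416 + 2·47.0000 = 125.4159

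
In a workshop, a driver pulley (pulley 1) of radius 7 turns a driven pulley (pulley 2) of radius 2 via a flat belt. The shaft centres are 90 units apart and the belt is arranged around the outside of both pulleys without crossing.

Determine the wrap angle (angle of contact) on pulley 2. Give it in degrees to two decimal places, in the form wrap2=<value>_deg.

open belt: β = asin((r2−r1)/C) = asin(-5/90) = -3.1847°
wrap1 = π − 2β = 186.3695°
wrap2 = π + 2β = 173.6305°

wrap2=173.63_deg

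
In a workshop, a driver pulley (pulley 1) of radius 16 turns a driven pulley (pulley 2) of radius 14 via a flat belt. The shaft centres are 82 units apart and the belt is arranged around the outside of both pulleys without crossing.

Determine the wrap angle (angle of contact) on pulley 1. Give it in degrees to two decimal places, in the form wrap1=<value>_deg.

open belt: β = asin((r2−r1)/C) = asin(-2/82) = -1.3976°
wrap1 = π − 2β = 182.7952°
wrap2 = π + 2β = 177.2048°

wrap1=182.80_deg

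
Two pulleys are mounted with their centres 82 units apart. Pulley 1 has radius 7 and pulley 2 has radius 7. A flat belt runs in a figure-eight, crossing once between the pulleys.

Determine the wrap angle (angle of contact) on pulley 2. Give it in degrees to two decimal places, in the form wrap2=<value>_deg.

wrap2=199.66_deg

crossed belt: β = asin((r1+r2)/C) = asin(14/82) = 9.8304°
wrap1 = wrap2 = π + 2β = 199.6607°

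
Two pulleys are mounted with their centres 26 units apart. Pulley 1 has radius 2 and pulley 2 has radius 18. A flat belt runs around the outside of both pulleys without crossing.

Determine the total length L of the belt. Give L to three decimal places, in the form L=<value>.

open belt: β = asin((r2−r1)/C) = asin(16/26) = 37.9799°
wrap1 = π − 2β = 104.0403°
wrap2 = π + 2β = 255.9597°
tangent length = C·cosβ = 20.4939
L = r1·wrap1 + r2·wrap2 + 2·C·cosβ = 2·1.8158 + 18·4.4673 + 2·20.4939 = 125.0316

L=125.032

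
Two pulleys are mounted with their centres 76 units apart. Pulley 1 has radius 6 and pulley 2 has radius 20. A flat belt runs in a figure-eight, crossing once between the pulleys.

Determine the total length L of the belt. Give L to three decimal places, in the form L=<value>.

crossed belt: β = asin((r1+r2)/C) = asin(26/76) = 20.0052°
wrap1 = wrap2 = π + 2β = 220.0104°
tangent length = C·cosβ = 71.4143
L = (r1+r2)·wrap + 2·C·cosβ = 26·3.8399 + 2·71.4143 = 242.6661

L=242.666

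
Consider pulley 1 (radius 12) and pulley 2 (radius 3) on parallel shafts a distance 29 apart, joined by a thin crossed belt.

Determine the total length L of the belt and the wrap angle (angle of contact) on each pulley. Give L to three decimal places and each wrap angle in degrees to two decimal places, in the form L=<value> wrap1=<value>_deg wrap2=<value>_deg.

crossed belt: β = asin((r1+r2)/C) = asin(15/29) = 31.1474°
wrap1 = wrap2 = π + 2β = 242.2948°
tangent length = C·cosβ = 24.8193
L = (r1+r2)·wrap + 2·C·cosβ = 15·4.2288 + 2·24.8193 = 113.0713

L=113.071 wrap1=242.29_deg wrap2=242.29_deg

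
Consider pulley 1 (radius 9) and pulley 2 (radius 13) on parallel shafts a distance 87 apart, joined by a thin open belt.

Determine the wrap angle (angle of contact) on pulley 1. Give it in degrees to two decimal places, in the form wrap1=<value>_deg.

wrap1=174.73_deg

open belt: β = asin((r2−r1)/C) = asin(4/87) = 2.6352°
wrap1 = π − 2β = 174.7296°
wrap2 = π + 2β = 185.2704°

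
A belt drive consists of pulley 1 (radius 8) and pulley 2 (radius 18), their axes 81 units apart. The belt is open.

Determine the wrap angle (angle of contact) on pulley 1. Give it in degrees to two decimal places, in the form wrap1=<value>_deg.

open belt: β = asin((r2−r1)/C) = asin(10/81) = 7.0916°
wrap1 = π − 2β = 165.8167°
wrap2 = π + 2β = 194.1833°

wrap1=165.82_deg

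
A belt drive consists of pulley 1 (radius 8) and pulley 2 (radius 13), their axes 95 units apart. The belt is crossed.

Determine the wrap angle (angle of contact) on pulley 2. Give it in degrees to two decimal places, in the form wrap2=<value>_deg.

crossed belt: β = asin((r1+r2)/C) = asin(21/95) = 12.7709°
wrap1 = wrap2 = π + 2β = 205.5417°

wrap2=205.54_deg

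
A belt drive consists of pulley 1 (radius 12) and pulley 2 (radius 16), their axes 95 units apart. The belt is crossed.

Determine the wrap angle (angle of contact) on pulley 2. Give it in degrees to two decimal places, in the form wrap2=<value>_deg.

crossed belt: β = asin((r1+r2)/C) = asin(28/95) = 17.1418°
wrap1 = wrap2 = π + 2β = 214.2835°

wrap2=214.28_deg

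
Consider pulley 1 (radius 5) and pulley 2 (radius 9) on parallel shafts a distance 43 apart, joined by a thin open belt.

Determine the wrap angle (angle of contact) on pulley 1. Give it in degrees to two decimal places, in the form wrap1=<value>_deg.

open belt: β = asin((r2−r1)/C) = asin(4/43) = 5.3376°
wrap1 = π − 2β = 169.3249°
wrap2 = π + 2β = 190.6751°

wrap1=169.32_deg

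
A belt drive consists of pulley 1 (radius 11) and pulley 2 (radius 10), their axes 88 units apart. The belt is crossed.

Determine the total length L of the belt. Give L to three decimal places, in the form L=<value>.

L=247.009

crossed belt: β = asin((r1+r2)/C) = asin(21/88) = 13.8061°
wrap1 = wrap2 = π + 2β = 207.6121°
tangent length = C·cosβ = 85.4576
L = (r1+r2)·wrap + 2·C·cosβ = 21·3.6235 + 2·85.4576 = 247.0090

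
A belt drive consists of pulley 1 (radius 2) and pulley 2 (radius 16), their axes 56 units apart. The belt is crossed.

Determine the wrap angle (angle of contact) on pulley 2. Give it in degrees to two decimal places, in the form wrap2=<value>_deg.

crossed belt: β = asin((r1+r2)/C) = asin(18/56) = 18.7493°
wrap1 = wrap2 = π + 2β = 217.4987°

wrap2=217.50_deg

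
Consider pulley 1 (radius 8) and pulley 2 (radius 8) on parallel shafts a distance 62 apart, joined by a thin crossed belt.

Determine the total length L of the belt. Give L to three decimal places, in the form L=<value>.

crossed belt: β = asin((r1+r2)/C) = asin(16/62) = 14.9552°
wrap1 = wrap2 = π + 2β = 209.9105°
tangent length = C·cosβ = 59.8999
L = (r1+r2)·wrap + 2·C·cosβ = 16·3.6636 + 2·59.8999 = 178.4179

L=178.418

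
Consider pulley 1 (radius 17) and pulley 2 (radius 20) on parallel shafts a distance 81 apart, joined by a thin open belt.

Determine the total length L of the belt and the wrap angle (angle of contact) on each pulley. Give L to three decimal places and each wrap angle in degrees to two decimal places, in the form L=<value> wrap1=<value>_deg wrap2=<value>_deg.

L=278.350 wrap1=175.75_deg wrap2=184.25_deg

open belt: β = asin((r2−r1)/C) = asin(3/81) = 2.1226°
wrap1 = π − 2β = 175.7549°
wrap2 = π + 2β = 184.2451°
tangent length = C·cosβ = 80.9444
L = r1·wrap1 + r2·wrap2 + 2·C·cosβ = 17·3.0675 + 20·3.2157 + 2·80.9444 = 278.3501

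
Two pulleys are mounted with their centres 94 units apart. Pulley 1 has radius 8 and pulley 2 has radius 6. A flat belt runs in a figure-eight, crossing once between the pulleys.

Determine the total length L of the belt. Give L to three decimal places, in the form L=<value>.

L=234.071

crossed belt: β = asin((r1+r2)/C) = asin(14/94) = 8.5653°
wrap1 = wrap2 = π + 2β = 197.1306°
tangent length = C·cosβ = 92.9516
L = (r1+r2)·wrap + 2·C·cosβ = 14·3.4406 + 2·92.9516 = 234.0713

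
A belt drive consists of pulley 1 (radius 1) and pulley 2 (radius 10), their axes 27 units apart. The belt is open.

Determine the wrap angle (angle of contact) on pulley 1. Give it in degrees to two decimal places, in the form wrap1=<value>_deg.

open belt: β = asin((r2−r1)/C) = asin(9/27) = 19.4712°
wrap1 = π − 2β = 141.0576°
wrap2 = π + 2β = 218.9424°

wrap1=141.06_deg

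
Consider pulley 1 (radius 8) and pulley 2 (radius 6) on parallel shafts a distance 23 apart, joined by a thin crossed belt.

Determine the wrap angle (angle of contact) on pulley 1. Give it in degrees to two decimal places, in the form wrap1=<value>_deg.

crossed belt: β = asin((r1+r2)/C) = asin(14/23) = 37.4952°
wrap1 = wrap2 = π + 2β = 254.9905°

wrap1=254.99_deg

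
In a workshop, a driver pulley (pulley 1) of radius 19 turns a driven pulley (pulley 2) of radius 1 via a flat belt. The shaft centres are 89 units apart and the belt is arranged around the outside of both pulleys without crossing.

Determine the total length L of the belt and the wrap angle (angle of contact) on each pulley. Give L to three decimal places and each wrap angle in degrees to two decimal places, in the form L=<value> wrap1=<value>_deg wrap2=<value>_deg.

open belt: β = asin((r2−r1)/C) = asin(-18/89) = -11.6684°
wrap1 = π − 2β = 203.3368°
wrap2 = π + 2β = 156.6632°
tangent length = C·cosβ = 87.1608
L = r1·wrap1 + r2·wrap2 + 2·C·cosβ = 19·3.5489 + 1·2.7343 + 2·87.1608 = 244.4849

L=244.485 wrap1=203.34_deg wrap2=156.66_deg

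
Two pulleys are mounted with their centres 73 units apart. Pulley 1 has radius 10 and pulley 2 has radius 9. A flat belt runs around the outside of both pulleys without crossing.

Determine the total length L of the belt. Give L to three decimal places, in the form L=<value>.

open belt: β = asin((r2−r1)/C) = asin(-1/73) = -0.7849°
wrap1 = π − 2β = 181.5698°
wrap2 = π + 2β = 178.4302°
tangent length = C·cosβ = 72.9932
L = r1·wrap1 + r2·wrap2 + 2·C·cosβ = 10·3.1690 + 9·3.1142 + 2·72.9932 = 205.7040

L=205.704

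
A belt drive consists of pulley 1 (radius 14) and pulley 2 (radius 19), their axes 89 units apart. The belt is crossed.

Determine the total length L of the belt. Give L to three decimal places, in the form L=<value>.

crossed belt: β = asin((r1+r2)/C) = asin(33/89) = 21.7641°
wrap1 = wrap2 = π + 2β = 223.5283°
tangent length = C·cosβ = 82.6559
L = (r1+r2)·wrap + 2·C·cosβ = 33·3.9013 + 2·82.6559 = 294.0549

L=294.055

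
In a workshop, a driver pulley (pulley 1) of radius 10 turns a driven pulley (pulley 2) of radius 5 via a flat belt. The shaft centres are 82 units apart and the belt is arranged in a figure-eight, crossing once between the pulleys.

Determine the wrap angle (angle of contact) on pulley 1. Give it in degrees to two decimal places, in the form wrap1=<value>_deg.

crossed belt: β = asin((r1+r2)/C) = asin(15/82) = 10.5403°
wrap1 = wrap2 = π + 2β = 201.0806°

wrap1=201.08_deg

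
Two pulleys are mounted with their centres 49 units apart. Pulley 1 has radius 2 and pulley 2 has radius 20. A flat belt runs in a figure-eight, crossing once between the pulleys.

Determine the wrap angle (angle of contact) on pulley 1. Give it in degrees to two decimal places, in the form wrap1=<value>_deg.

wrap1=233.36_deg

crossed belt: β = asin((r1+r2)/C) = asin(22/49) = 26.6782°
wrap1 = wrap2 = π + 2β = 233.3565°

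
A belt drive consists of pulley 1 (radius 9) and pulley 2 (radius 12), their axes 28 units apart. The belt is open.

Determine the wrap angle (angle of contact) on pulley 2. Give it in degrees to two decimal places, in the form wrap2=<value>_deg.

wrap2=192.30_deg

open belt: β = asin((r2−r1)/C) = asin(3/28) = 6.1506°
wrap1 = π − 2β = 167.6987°
wrap2 = π + 2β = 192.3013°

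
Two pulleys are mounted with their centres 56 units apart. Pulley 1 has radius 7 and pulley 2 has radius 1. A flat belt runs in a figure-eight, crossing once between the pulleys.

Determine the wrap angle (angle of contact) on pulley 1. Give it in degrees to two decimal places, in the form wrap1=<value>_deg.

crossed belt: β = asin((r1+r2)/C) = asin(8/56) = 8.2132°
wrap1 = wrap2 = π + 2β = 196.4264°

wrap1=196.43_deg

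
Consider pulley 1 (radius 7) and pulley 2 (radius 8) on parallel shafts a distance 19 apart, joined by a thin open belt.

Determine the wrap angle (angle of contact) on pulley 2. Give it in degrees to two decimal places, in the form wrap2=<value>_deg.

wrap2=186.03_deg

open belt: β = asin((r2−r1)/C) = asin(1/19) = 3.0170°
wrap1 = π − 2β = 173.9661°
wrap2 = π + 2β = 186.0339°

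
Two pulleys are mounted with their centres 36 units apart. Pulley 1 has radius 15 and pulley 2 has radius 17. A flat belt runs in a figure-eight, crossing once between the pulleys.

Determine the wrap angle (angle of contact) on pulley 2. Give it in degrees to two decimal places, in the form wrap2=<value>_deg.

crossed belt: β = asin((r1+r2)/C) = asin(32/36) = 62.7340°
wrap1 = wrap2 = π + 2β = 305.4679°

wrap2=305.47_deg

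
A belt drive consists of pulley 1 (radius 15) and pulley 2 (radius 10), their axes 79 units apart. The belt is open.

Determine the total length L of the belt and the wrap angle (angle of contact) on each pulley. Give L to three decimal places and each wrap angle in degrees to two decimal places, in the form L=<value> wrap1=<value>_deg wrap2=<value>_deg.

L=236.856 wrap1=187.26_deg wrap2=172.74_deg

open belt: β = asin((r2−r1)/C) = asin(-5/79) = -3.6287°
wrap1 = π − 2β = 187.2575°
wrap2 = π + 2β = 172.7425°
tangent length = C·cosβ = 78.8416
L = r1·wrap1 + r2·wrap2 + 2·C·cosβ = 15·3.2683 + 10·3.0149 + 2·78.8416 = 236.8564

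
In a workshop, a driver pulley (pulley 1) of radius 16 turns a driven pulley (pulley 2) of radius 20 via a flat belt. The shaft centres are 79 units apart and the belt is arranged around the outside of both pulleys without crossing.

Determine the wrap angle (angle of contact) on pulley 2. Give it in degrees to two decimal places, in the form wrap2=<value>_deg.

open belt: β = asin((r2−r1)/C) = asin(4/79) = 2.9023°
wrap1 = π − 2β = 174.1954°
wrap2 = π + 2β = 185.8046°

wrap2=185.80_deg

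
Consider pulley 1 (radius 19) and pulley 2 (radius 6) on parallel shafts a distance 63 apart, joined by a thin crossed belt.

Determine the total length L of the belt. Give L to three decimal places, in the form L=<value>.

L=214.597

crossed belt: β = asin((r1+r2)/C) = asin(25/63) = 23.3799°
wrap1 = wrap2 = π + 2β = 226.7597°
tangent length = C·cosβ = 57.8273
L = (r1+r2)·wrap + 2·C·cosβ = 25·3.9577 + 2·57.8273 = 214.5973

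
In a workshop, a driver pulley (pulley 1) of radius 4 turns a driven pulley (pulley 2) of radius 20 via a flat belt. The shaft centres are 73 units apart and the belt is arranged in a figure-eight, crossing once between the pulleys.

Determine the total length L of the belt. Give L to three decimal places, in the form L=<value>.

L=229.362

crossed belt: β = asin((r1+r2)/C) = asin(24/73) = 19.1940°
wrap1 = wrap2 = π + 2β = 218.3879°
tangent length = C·cosβ = 68.9420
L = (r1+r2)·wrap + 2·C·cosβ = 24·3.8116 + 2·68.9420 = 229.3621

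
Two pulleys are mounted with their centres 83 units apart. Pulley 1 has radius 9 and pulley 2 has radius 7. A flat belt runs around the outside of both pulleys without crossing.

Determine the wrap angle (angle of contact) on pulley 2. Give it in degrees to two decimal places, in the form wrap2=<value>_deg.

open belt: β = asin((r2−r1)/C) = asin(-2/83) = -1.3808°
wrap1 = π − 2β = 182.7615°
wrap2 = π + 2β = 177.2385°

wrap2=177.24_deg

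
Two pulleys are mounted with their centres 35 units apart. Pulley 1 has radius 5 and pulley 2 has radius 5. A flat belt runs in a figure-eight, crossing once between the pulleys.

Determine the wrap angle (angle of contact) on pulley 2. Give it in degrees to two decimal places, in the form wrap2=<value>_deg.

crossed belt: β = asin((r1+r2)/C) = asin(10/35) = 16.6015°
wrap1 = wrap2 = π + 2β = 213.2031°

wrap2=213.20_deg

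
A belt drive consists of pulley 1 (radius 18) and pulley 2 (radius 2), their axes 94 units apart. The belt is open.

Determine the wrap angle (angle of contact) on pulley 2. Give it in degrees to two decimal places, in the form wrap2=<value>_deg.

wrap2=160.40_deg

open belt: β = asin((r2−r1)/C) = asin(-16/94) = -9.8002°
wrap1 = π − 2β = 199.6004°
wrap2 = π + 2β = 160.3996°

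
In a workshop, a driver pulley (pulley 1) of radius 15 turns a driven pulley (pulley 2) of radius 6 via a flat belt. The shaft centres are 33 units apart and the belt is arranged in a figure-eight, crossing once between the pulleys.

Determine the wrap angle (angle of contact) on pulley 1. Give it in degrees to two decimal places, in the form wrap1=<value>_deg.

crossed belt: β = asin((r1+r2)/C) = asin(21/33) = 39.5212°
wrap1 = wrap2 = π + 2β = 259.0424°

wrap1=259.04_deg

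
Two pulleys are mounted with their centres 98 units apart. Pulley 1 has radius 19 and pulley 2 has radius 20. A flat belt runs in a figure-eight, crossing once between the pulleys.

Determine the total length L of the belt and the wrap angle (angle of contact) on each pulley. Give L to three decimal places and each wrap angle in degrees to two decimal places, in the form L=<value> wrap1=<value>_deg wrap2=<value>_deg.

crossed belt: β = asin((r1+r2)/C) = asin(39/98) = 23.4507°
wrap1 = wrap2 = π + 2β = 226.9013°
tangent length = C·cosβ = 89.9055
L = (r1+r2)·wrap + 2·C·cosβ = 39·3.9602 + 2·89.9055 = 334.2578

L=334.258 wrap1=226.90_deg wrap2=226.90_deg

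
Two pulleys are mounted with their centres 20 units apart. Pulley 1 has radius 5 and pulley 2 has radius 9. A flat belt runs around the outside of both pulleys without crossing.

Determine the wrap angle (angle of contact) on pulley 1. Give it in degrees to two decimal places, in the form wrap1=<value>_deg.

wrap1=156.93_deg

open belt: β = asin((r2−r1)/C) = asin(4/20) = 11.5370°
wrap1 = π − 2β = 156.9261°
wrap2 = π + 2β = 203.0739°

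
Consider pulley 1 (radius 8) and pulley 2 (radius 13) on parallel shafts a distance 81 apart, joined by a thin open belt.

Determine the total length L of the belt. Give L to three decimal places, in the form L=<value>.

open belt: β = asin((r2−r1)/C) = asin(5/81) = 3.5390°
wrap1 = π − 2β = 172.9219°
wrap2 = π + 2β = 187.0781°
tangent length = C·cosβ = 80.8455
L = r1·wrap1 + r2·wrap2 + 2·C·cosβ = 8·3.0181 + 13·3.2651 + 2·80.8455 = 228.2822

L=228.282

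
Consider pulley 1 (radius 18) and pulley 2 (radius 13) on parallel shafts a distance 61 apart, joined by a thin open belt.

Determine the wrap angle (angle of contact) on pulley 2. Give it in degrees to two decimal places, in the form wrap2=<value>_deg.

open belt: β = asin((r2−r1)/C) = asin(-5/61) = -4.7017°
wrap1 = π − 2β = 189.4033°
wrap2 = π + 2β = 170.5967°

wrap2=170.60_deg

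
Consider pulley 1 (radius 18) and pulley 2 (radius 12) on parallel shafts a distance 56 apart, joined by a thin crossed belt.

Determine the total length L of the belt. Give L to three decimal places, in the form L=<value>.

crossed belt: β = asin((r1+r2)/C) = asin(30/56) = 32.3924°
wrap1 = wrap2 = π + 2β = 244.7847°
tangent length = C·cosβ = 47.2864
L = (r1+r2)·wrap + 2·C·cosβ = 30·4.2723 + 2·47.2864 = 222.7417

L=222.742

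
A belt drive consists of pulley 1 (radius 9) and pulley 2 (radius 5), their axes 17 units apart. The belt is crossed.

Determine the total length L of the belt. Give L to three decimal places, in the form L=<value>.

crossed belt: β = asin((r1+r2)/C) = asin(14/17) = 55.4397°
wrap1 = wrap2 = π + 2β = 290.8794°
tangent length = C·cosβ = 9.6437
L = (r1+r2)·wrap + 2·C·cosβ = 14·5.0768 + 2·9.6437 = 90.3625

L=90.363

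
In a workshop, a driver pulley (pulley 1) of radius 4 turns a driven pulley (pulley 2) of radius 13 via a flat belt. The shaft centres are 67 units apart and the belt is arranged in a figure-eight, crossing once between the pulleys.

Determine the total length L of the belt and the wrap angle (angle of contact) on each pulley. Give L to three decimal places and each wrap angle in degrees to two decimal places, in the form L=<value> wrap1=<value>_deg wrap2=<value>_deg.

crossed belt: β = asin((r1+r2)/C) = asin(17/67) = 14.6984°
wrap1 = wrap2 = π + 2β = 209.3968°
tangent length = C·cosβ = 64.8074
L = (r1+r2)·wrap + 2·C·cosβ = 17·3.6547 + 2·64.8074 = 191.7441

L=191.744 wrap1=209.40_deg wrap2=209.40_deg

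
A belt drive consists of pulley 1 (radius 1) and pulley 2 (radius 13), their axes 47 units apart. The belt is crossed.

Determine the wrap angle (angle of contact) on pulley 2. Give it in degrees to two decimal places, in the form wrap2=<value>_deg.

wrap2=214.66_deg

crossed belt: β = asin((r1+r2)/C) = asin(14/47) = 17.3299°
wrap1 = wrap2 = π + 2β = 214.6597°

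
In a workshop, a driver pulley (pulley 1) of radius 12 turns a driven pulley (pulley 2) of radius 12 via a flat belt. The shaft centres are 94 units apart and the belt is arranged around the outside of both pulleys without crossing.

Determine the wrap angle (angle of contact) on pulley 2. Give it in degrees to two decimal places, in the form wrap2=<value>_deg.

wrap2=180.00_deg

open belt: β = asin((r2−r1)/C) = asin(0/94) = 0.0000°
wrap1 = π − 2β = 180.0000°
wrap2 = π + 2β = 180.0000°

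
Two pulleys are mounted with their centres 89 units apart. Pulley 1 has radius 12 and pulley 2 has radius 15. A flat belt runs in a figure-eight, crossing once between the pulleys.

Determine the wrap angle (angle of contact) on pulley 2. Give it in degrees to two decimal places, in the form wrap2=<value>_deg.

crossed belt: β = asin((r1+r2)/C) = asin(27/89) = 17.6602°
wrap1 = wrap2 = π + 2β = 215.3203°

wrap2=215.32_deg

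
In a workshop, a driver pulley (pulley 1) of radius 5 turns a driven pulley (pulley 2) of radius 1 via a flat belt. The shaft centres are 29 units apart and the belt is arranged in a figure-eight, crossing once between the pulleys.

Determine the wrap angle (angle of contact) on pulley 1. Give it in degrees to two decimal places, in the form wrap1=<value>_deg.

wrap1=203.88_deg

crossed belt: β = asin((r1+r2)/C) = asin(6/29) = 11.9405°
wrap1 = wrap2 = π + 2β = 203.8811°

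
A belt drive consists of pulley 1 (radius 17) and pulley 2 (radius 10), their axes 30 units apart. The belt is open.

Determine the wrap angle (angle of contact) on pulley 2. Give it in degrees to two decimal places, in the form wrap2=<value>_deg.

wrap2=153.01_deg

open belt: β = asin((r2−r1)/C) = asin(-7/30) = -13.4934°
wrap1 = π − 2β = 206.9868°
wrap2 = π + 2β = 153.0132°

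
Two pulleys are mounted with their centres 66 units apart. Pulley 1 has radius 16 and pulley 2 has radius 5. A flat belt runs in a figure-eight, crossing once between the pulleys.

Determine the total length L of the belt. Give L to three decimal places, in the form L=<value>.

crossed belt: β = asin((r1+r2)/C) = asin(21/66) = 18.5530°
wrap1 = wrap2 = π + 2β = 217.1060°
tangent length = C·cosβ = 62.5700
L = (r1+r2)·wrap + 2·C·cosβ = 21·3.7892 + 2·62.5700 = 204.7134

L=204.713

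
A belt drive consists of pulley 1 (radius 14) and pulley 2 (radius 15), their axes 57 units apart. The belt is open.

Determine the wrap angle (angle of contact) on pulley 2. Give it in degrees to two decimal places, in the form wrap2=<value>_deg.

open belt: β = asin((r2−r1)/C) = asin(1/57) = 1.0052°
wrap1 = π − 2β = 177.9895°
wrap2 = π + 2β = 182.0105°

wrap2=182.01_deg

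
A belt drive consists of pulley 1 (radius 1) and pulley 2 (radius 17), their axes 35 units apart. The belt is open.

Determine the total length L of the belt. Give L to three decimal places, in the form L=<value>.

open belt: β = asin((r2−r1)/C) = asin(16/35) = 27.2029°
wrap1 = π − 2β = 125.5942°
wrap2 = π + 2β = 234.4058°
tangent length = C·cosβ = 31.1288
L = r1·wrap1 + r2·wrap2 + 2·C·cosβ = 1·2.1920 + 17·4.0912 + 2·31.1288 = 133.9992

L=133.999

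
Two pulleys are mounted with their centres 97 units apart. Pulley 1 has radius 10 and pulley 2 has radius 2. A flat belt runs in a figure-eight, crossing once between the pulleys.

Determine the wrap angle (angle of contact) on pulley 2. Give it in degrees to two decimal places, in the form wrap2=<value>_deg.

wrap2=194.21_deg

crossed belt: β = asin((r1+r2)/C) = asin(12/97) = 7.1063°
wrap1 = wrap2 = π + 2β = 194.2127°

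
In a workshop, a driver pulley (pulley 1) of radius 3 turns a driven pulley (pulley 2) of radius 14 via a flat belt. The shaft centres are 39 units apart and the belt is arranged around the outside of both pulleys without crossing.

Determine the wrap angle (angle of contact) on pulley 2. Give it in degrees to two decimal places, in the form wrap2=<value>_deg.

wrap2=212.77_deg

open belt: β = asin((r2−r1)/C) = asin(11/39) = 16.3827°
wrap1 = π − 2β = 147.2347°
wrap2 = π + 2β = 212.7653°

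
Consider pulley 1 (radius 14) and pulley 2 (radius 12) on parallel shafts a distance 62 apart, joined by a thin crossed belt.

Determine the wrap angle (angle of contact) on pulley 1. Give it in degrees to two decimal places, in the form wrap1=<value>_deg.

wrap1=229.59_deg

crossed belt: β = asin((r1+r2)/C) = asin(26/62) = 24.7939°
wrap1 = wrap2 = π + 2β = 229.5877°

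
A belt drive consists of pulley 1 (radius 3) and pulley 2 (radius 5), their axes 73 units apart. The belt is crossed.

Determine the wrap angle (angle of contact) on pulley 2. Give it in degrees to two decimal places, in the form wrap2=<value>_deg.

wrap2=192.58_deg

crossed belt: β = asin((r1+r2)/C) = asin(8/73) = 6.2916°
wrap1 = wrap2 = π + 2β = 192.5833°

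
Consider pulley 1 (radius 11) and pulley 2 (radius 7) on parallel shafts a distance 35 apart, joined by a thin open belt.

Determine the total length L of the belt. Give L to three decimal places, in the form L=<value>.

open belt: β = asin((r2−r1)/C) = asin(-4/35) = -6.5624°
wrap1 = π − 2β = 193.1249°
wrap2 = π + 2β = 166.8751°
tangent length = C·cosβ = 34.7707
L = r1·wrap1 + r2·wrap2 + 2·C·cosβ = 11·3.3707 + 7·2.9125 + 2·34.7707 = 127.0063

L=127.006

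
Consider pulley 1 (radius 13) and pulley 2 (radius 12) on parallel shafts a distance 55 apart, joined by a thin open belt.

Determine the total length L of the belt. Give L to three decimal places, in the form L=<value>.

L=188.558

open belt: β = asin((r2−r1)/C) = asin(-1/55) = -1.0418°
wrap1 = π − 2β = 182.0836°
wrap2 = π + 2β = 177.9164°
tangent length = C·cosβ = 54.9909
L = r1·wrap1 + r2·wrap2 + 2·C·cosβ = 13·3.1780 + 12·3.1052 + 2·54.9909 = 188.5580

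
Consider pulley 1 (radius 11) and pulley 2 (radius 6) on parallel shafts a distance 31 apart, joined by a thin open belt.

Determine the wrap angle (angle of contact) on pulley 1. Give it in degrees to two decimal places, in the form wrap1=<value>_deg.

open belt: β = asin((r2−r1)/C) = asin(-5/31) = -9.2818°
wrap1 = π − 2β = 198.5636°
wrap2 = π + 2β = 161.4364°

wrap1=198.56_deg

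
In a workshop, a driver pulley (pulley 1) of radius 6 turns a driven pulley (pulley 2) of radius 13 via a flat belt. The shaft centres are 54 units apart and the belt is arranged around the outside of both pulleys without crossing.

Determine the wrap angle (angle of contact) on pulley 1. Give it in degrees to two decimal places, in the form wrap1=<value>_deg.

open belt: β = asin((r2−r1)/C) = asin(7/54) = 7.4482°
wrap1 = π − 2β = 165.1036°
wrap2 = π + 2β = 194.8964°

wrap1=165.10_deg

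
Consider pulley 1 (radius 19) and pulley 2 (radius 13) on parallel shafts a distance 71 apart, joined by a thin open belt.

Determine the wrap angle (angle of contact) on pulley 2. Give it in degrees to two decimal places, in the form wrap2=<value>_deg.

wrap2=170.30_deg

open belt: β = asin((r2−r1)/C) = asin(-6/71) = -4.8477°
wrap1 = π − 2β = 189.6954°
wrap2 = π + 2β = 170.3046°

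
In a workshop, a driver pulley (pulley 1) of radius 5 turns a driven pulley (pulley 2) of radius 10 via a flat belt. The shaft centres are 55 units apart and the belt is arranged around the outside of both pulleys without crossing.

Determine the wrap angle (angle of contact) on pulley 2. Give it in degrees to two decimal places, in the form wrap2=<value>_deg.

wrap2=190.43_deg

open belt: β = asin((r2−r1)/C) = asin(5/55) = 5.2159°
wrap1 = π − 2β = 169.5682°
wrap2 = π + 2β = 190.4318°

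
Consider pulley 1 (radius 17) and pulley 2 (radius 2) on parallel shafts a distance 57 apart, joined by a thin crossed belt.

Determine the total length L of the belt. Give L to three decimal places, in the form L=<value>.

L=180.084

crossed belt: β = asin((r1+r2)/C) = asin(19/57) = 19.4712°
wrap1 = wrap2 = π + 2β = 218.9424°
tangent length = C·cosβ = 53.7401
L = (r1+r2)·wrap + 2·C·cosβ = 19·3.8213 + 2·53.7401 = 180.0843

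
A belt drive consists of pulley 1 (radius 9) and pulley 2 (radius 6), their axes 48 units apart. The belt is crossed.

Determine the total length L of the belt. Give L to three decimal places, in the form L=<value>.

crossed belt: β = asin((r1+r2)/C) = asin(15/48) = 18.2100°
wrap1 = wrap2 = π + 2β = 216.4199°
tangent length = C·cosβ = 45.5961
L = (r1+r2)·wrap + 2·C·cosβ = 15·3.7772 + 2·45.5961 = 147.8507

L=147.851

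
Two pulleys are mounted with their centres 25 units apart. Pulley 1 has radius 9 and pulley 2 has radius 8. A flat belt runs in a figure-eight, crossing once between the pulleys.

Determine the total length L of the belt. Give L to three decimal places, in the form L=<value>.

L=115.492

crossed belt: β = asin((r1+r2)/C) = asin(17/25) = 42.8436°
wrap1 = wrap2 = π + 2β = 265.6873°
tangent length = C·cosβ = 18.3303
L = (r1+r2)·wrap + 2·C·cosβ = 17·4.6371 + 2·18.3303 = 115.4916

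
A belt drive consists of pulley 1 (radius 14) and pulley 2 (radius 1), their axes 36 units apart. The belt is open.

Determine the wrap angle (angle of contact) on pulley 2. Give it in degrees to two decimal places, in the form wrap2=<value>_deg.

wrap2=137.66_deg

open belt: β = asin((r2−r1)/C) = asin(-13/36) = -21.1684°
wrap1 = π − 2β = 222.3369°
wrap2 = π + 2β = 137.6631°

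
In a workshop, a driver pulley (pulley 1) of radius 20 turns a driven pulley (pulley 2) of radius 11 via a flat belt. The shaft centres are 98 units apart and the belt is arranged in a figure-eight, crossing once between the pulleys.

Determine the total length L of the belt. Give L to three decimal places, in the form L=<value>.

crossed belt: β = asin((r1+r2)/C) = asin(31/98) = 18.4409°
wrap1 = wrap2 = π + 2β = 216.8818°
tangent length = C·cosβ = 92.9677
L = (r1+r2)·wrap + 2·C·cosβ = 31·3.7853 + 2·92.9677 = 303.2798

L=303.280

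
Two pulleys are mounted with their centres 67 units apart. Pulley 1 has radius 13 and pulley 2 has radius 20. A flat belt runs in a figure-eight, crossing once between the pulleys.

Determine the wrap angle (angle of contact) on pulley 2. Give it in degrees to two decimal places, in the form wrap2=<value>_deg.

crossed belt: β = asin((r1+r2)/C) = asin(33/67) = 29.5075°
wrap1 = wrap2 = π + 2β = 239.0150°

wrap2=239.01_deg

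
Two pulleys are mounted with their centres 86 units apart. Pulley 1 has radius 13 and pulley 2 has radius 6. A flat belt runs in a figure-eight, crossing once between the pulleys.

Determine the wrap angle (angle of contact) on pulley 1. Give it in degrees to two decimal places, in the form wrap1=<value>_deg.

wrap1=205.53_deg

crossed belt: β = asin((r1+r2)/C) = asin(19/86) = 12.7637°
wrap1 = wrap2 = π + 2β = 205.5274°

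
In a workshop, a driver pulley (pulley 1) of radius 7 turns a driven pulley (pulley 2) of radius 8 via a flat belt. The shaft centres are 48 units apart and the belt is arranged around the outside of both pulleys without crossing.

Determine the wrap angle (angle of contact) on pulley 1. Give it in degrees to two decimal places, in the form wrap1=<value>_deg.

wrap1=177.61_deg

open belt: β = asin((r2−r1)/C) = asin(1/48) = 1.1937°
wrap1 = π − 2β = 177.6125°
wrap2 = π + 2β = 182.3875°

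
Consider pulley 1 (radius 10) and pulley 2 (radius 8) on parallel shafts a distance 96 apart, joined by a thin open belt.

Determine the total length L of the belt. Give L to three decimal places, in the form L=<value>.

open belt: β = asin((r2−r1)/C) = asin(-2/96) = -1.1937°
wrap1 = π − 2β = 182.3875°
wrap2 = π + 2β = 177.6125°
tangent length = C·cosβ = 95.9792
L = r1·wrap1 + r2·wrap2 + 2·C·cosβ = 10·3.1833 + 8·3.0999 + 2·95.9792 = 248.5903

L=248.590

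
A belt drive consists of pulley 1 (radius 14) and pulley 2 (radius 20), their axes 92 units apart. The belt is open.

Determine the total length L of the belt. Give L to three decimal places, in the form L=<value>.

open belt: β = asin((r2−r1)/C) = asin(6/92) = 3.7393°
wrap1 = π − 2β = 172.5213°
wrap2 = π + 2β = 187.4787°
tangent length = C·cosβ = 91.8041
L = r1·wrap1 + r2·wrap2 + 2·C·cosβ = 14·3.0111 + 20·3.2721 + 2·91.8041 = 291.2056

L=291.206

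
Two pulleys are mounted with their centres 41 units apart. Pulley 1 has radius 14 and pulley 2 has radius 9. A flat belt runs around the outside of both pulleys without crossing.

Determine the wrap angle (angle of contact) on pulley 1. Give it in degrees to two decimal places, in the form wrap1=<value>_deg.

wrap1=194.01_deg

open belt: β = asin((r2−r1)/C) = asin(-5/41) = -7.0047°
wrap1 = π − 2β = 194.0095°
wrap2 = π + 2β = 165.9905°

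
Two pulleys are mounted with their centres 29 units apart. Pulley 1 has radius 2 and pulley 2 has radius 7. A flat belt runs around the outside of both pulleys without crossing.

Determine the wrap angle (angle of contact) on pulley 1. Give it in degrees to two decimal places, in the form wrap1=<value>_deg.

wrap1=160.14_deg

open belt: β = asin((r2−r1)/C) = asin(5/29) = 9.9282°
wrap1 = π − 2β = 160.1436°
wrap2 = π + 2β = 199.8564°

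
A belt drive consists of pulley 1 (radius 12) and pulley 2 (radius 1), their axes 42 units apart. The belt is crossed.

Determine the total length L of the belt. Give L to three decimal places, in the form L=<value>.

L=128.898

crossed belt: β = asin((r1+r2)/C) = asin(13/42) = 18.0305°
wrap1 = wrap2 = π + 2β = 216.0611°
tangent length = C·cosβ = 39.9375
L = (r1+r2)·wrap + 2·C·cosβ = 13·3.7710 + 2·39.9375 = 128.8976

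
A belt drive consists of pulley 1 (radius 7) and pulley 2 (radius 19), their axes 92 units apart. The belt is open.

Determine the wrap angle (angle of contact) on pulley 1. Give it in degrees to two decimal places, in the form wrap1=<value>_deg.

open belt: β = asin((r2−r1)/C) = asin(12/92) = 7.4947°
wrap1 = π − 2β = 165.0106°
wrap2 = π + 2β = 194.9894°

wrap1=165.01_deg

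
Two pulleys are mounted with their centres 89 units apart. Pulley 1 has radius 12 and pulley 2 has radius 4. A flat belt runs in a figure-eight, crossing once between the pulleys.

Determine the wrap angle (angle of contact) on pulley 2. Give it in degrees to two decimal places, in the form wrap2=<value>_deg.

wrap2=200.71_deg

crossed belt: β = asin((r1+r2)/C) = asin(16/89) = 10.3567°
wrap1 = wrap2 = π + 2β = 200.7133°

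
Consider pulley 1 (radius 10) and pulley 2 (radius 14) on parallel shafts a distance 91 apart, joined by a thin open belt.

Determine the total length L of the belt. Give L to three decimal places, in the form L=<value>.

L=257.574

open belt: β = asin((r2−r1)/C) = asin(4/91) = 2.5193°
wrap1 = π − 2β = 174.9614°
wrap2 = π + 2β = 185.0386°
tangent length = C·cosβ = 90.9120
L = r1·wrap1 + r2·wrap2 + 2·C·cosβ = 10·3.0537 + 14·3.2295 + 2·90.9120 = 257.5741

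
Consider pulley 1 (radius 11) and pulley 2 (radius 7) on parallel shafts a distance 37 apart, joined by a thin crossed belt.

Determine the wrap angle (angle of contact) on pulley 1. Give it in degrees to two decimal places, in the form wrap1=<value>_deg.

crossed belt: β = asin((r1+r2)/C) = asin(18/37) = 29.1099°
wrap1 = wrap2 = π + 2β = 238.2198°

wrap1=238.22_deg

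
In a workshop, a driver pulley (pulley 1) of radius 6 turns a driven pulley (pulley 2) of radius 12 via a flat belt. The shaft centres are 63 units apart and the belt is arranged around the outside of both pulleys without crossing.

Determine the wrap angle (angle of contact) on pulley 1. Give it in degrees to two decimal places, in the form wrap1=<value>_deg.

open belt: β = asin((r2−r1)/C) = asin(6/63) = 5.4650°
wrap1 = π − 2β = 169.0700°
wrap2 = π + 2β = 190.9300°

wrap1=169.07_deg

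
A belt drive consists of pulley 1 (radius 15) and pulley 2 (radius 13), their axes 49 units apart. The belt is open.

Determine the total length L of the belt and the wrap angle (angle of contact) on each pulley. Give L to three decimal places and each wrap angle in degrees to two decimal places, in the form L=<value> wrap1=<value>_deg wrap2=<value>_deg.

open belt: β = asin((r2−r1)/C) = asin(-2/49) = -2.3393°
wrap1 = π − 2β = 184.6785°
wrap2 = π + 2β = 175.3215°
tangent length = C·cosβ = 48.9592
L = r1·wrap1 + r2·wrap2 + 2·C·cosβ = 15·3.2232 + 13·3.0599 + 2·48.9592 = 186.0462

L=186.046 wrap1=184.68_deg wrap2=175.32_deg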